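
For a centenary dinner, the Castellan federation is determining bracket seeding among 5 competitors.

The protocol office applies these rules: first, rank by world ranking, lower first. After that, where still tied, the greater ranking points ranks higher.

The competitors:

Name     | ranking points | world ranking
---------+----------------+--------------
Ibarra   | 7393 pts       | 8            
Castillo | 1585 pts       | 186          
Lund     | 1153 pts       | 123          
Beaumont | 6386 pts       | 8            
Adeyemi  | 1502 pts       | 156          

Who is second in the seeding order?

Beaumont

By world ranking (lower first): Ibarra and Beaumont (both 8); then Lund (123); then Adeyemi (156); then Castillo (186).
Among Ibarra and Beaumont, by ranking points (higher first): Ibarra (7393 pts) before Beaumont (6386 pts).
Order: Ibarra, Beaumont, Lund, Adeyemi, Castillo.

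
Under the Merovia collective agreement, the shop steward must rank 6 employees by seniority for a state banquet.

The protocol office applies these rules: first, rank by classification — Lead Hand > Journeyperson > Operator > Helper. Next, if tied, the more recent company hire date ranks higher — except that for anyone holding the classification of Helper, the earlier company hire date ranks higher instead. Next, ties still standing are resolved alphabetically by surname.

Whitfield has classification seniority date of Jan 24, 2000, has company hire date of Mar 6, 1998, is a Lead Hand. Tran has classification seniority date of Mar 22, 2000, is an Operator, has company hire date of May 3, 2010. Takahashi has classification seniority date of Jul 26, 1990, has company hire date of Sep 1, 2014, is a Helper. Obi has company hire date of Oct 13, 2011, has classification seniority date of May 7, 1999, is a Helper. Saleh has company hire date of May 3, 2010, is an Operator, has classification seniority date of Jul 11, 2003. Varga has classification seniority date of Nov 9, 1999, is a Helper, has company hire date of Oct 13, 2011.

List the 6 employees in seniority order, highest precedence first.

Whitfield, Saleh, Tran, Obi, Varga, Takahashi

By classification: Whitfield (Lead Hand); then Saleh and Tran (Operator); then Obi, Varga and Takahashi (Helper).
Saleh and Tran both have company hire date May 3, 2010, so the next rule applies.
Among Saleh and Tran, alphabetically by surname: Saleh before Tran.
Among Obi, Varga and Takahashi, by company hire date (earlier first) (reversed rule for this group): Obi and Varga (Oct 13, 2011) before Takahashi (Sep 1, 2014).
Among Obi and Varga, alphabetically by surname: Obi before Varga.
Full order: Whitfield, Saleh, Tran, Obi, Varga, Takahashi.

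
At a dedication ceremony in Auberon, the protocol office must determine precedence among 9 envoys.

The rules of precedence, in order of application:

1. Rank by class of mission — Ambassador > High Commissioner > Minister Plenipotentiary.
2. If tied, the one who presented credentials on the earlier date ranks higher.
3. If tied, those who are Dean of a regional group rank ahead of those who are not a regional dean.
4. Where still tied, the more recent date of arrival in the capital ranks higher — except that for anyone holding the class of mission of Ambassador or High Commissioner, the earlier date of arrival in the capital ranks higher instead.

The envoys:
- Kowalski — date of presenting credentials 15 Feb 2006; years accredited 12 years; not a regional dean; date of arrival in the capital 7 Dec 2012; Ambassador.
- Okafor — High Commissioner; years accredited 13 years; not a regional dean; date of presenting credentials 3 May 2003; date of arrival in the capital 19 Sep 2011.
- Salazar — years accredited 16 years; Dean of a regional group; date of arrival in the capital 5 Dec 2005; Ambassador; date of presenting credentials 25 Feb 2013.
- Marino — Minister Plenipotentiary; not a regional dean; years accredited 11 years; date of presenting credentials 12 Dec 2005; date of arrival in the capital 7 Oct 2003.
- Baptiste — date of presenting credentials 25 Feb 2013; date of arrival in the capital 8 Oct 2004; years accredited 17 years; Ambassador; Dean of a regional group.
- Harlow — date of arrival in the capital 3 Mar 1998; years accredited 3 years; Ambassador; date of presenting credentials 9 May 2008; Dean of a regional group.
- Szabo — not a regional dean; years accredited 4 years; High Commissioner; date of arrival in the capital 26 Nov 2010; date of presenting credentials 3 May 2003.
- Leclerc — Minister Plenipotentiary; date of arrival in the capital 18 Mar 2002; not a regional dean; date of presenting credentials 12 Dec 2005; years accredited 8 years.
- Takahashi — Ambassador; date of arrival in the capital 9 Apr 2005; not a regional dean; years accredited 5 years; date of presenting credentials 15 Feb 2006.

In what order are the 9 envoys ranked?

Takahashi, Kowalski, Harlow, Baptiste, Salazar, Szabo, Okafor, Marino, Leclerc

By class of mission: Takahashi, Kowalski, Harlow, Baptiste and Salazar (Ambassador); then Szabo and Okafor (High Commissioner); then Marino and Leclerc (Minister Plenipotentiary).
Among Takahashi, Kowalski, Harlow, Baptiste and Salazar, by date of presenting credentials (earlier first): Takahashi and Kowalski (15 Feb 2006) before Harlow (9 May 2008) before Baptiste and Salazar (25 Feb 2013).
Takahashi and Kowalski are each not a regional dean, so the next rule applies.
Among Takahashi and Kowalski, by date of arrival in the capital (earlier first) (reversed rule for this group): Takahashi (9 Apr 2005) before Kowalski (7 Dec 2012).
Baptiste and Salazar are each Dean of a regional group, so the next rule applies.
Among Baptiste and Salazar, by date of arrival in the capital (earlier first) (reversed rule for this group): Baptiste (8 Oct 2004) before Salazar (5 Dec 2005).
Szabo and Okafor both have date of presenting credentials 3 May 2003, so the next rule applies.
Szabo and Okafor are each not a regional dean, so the next rule applies.
Among Szabo and Okafor, by date of arrival in the capital (earlier first) (reversed rule for this group): Szabo (26 Nov 2010) before Okafor (19 Sep 2011).
Marino and Leclerc both have date of presenting credentials 12 Dec 2005, so the next rule applies.
Marino and Leclerc are each not a regional dean, so the next rule applies.
Among Marino and Leclerc, by date of arrival in the capital (later first): Marino (7 Oct 2003) before Leclerc (18 Mar 2002).
Full order: Takahashi, Kowalski, Harlow, Baptiste, Salazar, Szabo, Okafor, Marino, Leclerc.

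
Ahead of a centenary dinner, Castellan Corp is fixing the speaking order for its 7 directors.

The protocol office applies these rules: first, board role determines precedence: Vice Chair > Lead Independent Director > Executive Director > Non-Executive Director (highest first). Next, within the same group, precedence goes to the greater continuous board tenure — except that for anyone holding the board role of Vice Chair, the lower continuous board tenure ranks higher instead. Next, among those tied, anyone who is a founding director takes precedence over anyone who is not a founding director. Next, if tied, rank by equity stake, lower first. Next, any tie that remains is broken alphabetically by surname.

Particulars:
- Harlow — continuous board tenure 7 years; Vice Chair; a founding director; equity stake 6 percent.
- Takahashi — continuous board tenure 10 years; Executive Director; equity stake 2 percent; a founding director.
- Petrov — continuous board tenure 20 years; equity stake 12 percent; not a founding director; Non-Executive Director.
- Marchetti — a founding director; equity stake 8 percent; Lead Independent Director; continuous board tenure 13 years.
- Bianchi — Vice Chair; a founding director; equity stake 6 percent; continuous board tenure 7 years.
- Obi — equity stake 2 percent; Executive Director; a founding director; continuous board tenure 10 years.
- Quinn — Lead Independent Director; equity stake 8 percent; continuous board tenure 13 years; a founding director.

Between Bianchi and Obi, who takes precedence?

By board role: Bianchi and Harlow (Vice Chair); then Marchetti and Quinn (Lead Independent Director); then Obi and Takahashi (Executive Director); then Petrov (Non-Executive Director).
Bianchi and Harlow both have continuous board tenure 7 years, so the next rule applies.
Bianchi and Harlow are each a founding director, so the next rule applies.
Bianchi and Harlow both have equity stake 6 percent, so the next rule applies.
Among Bianchi and Harlow, alphabetically by surname: Bianchi before Harlow.
Marchetti and Quinn both have continuous board tenure 13 years, so the next rule applies.
Marchetti and Quinn are each a founding director, so the next rule applies.
Marchetti and Quinn both have equity stake 8 percent, so the next rule applies.
Among Marchetti and Quinn, alphabetically by surname: Marchetti before Quinn.
Obi and Takahashi both have continuous board tenure 10 years, so the next rule applies.
Obi and Takahashi are each a founding director, so the next rule applies.
Obi and Takahashi both have equity stake 2 percent, so the next rule applies.
Among Obi and Takahashi, alphabetically by surname: Obi before Takahashi.
So Bianchi takes precedence.

Bianchi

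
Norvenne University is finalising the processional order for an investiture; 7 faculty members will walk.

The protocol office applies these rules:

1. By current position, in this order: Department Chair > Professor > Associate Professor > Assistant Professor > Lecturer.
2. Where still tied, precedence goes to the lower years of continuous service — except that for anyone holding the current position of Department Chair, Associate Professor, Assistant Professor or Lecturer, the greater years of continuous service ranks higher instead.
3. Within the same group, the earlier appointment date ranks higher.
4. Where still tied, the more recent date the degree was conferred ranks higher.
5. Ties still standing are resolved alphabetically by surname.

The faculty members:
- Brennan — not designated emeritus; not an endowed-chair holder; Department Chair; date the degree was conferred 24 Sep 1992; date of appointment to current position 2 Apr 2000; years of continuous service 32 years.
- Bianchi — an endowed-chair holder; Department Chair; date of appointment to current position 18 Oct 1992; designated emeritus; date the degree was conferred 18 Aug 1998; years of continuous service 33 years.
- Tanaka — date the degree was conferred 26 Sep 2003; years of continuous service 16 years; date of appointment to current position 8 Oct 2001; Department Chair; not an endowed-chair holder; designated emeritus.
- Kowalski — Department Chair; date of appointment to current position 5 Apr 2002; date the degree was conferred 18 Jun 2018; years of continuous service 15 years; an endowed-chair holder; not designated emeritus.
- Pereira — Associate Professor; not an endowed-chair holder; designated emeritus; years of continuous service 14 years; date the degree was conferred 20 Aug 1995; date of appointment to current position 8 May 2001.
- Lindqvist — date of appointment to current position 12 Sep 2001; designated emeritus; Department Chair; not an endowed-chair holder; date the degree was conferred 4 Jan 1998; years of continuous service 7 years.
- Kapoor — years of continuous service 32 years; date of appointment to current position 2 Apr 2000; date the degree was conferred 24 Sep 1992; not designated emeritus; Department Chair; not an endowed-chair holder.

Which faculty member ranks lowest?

Pereira

By current position: Bianchi, Brennan, Kapoor, Tanaka, Kowalski and Lindqvist (Department Chair); then Pereira (Associate Professor).
Among Bianchi, Brennan, Kapoor, Tanaka, Kowalski and Lindqvist, by years of continuous service (higher first) (reversed rule for this group): Bianchi (33 years) before Brennan and Kapoor (32 years) before Tanaka (16 years) before Kowalski (15 years) before Lindqvist (7 years).
Brennan and Kapoor both have date of appointment to current position 2 Apr 2000, so the next rule applies.
Brennan and Kapoor both have date the degree was conferred 24 Sep 1992, so the next rule applies.
Among Brennan and Kapoor, alphabetically by surname: Brennan before Kapoor.
Order: Bianchi, Brennan, Kapoor, Tanaka, Kowalski, Lindqvist, Pereira.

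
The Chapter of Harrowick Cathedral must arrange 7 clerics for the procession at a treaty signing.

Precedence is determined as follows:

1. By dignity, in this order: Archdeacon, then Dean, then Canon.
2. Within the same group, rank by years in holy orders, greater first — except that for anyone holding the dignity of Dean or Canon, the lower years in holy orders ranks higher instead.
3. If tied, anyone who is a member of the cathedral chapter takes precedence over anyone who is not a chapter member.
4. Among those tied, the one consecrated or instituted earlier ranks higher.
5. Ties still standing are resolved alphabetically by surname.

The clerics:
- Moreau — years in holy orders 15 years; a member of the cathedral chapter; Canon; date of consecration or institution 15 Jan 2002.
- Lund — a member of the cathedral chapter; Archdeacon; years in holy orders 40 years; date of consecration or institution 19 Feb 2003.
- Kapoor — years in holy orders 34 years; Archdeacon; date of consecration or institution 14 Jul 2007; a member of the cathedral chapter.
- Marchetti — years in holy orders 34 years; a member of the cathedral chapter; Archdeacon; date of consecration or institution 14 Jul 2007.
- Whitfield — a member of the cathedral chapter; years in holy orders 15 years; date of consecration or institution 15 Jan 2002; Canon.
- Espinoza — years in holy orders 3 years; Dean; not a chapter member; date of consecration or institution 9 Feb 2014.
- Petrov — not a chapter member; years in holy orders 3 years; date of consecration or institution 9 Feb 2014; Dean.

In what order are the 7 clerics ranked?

Lund, Kapoor, Marchetti, Espinoza, Petrov, Moreau, Whitfield

By dignity: Lund, Kapoor and Marchetti (Archdeacon); then Espinoza and Petrov (Dean); then Moreau and Whitfield (Canon).
Among Lund, Kapoor and Marchetti, by years in holy orders (higher first): Lund (40 years) before Kapoor and Marchetti (34 years).
Kapoor and Marchetti are each a member of the cathedral chapter, so the next rule applies.
Kapoor and Marchetti both have date of consecration or institution 14 Jul 2007, so the next rule applies.
Among Kapoor and Marchetti, alphabetically by surname: Kapoor before Marchetti.
Espinoza and Petrov both have years in holy orders 3 years, so the next rule applies.
Espinoza and Petrov are each not a chapter member, so the next rule applies.
Espinoza and Petrov both have date of consecration or institution 9 Feb 2014, so the next rule applies.
Among Espinoza and Petrov, alphabetically by surname: Espinoza before Petrov.
Moreau and Whitfield both have years in holy orders 15 years, so the next rule applies.
Moreau and Whitfield are each a member of the cathedral chapter, so the next rule applies.
Moreau and Whitfield both have date of consecration or institution 15 Jan 2002, so the next rule applies.
Among Moreau and Whitfield, alphabetically by surname: Moreau before Whitfield.
Full order: Lund, Kapoor, Marchetti, Espinoza, Petrov, Moreau, Whitfield.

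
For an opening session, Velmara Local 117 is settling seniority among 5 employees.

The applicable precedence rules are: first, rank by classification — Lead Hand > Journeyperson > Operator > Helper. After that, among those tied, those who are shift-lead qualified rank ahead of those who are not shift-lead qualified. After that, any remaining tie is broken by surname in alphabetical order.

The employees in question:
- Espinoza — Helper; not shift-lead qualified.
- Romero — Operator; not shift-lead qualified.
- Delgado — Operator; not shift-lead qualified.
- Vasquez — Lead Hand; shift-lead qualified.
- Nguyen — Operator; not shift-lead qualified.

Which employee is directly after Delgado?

By classification: Vasquez (Lead Hand); then Delgado, Nguyen and Romero (Operator); then Espinoza (Helper).
Delgado, Nguyen and Romero are each not shift-lead qualified, so the next rule applies.
Among Delgado, Nguyen and Romero, alphabetically by surname: Delgado before Nguyen before Romero.
Order: Vasquez, Delgado, Nguyen, Romero, Espinoza.

Nguyen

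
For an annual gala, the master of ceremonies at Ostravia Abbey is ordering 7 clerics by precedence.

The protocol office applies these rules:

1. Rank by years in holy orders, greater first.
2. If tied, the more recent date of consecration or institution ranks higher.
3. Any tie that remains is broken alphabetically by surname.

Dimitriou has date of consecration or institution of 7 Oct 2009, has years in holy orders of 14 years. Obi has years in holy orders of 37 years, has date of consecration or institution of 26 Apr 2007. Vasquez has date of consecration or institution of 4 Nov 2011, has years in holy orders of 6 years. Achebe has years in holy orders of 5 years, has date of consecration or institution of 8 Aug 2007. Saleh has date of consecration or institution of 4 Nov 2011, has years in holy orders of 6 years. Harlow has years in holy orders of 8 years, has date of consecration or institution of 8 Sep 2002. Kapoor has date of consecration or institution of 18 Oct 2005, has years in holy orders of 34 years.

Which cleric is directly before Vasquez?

Saleh

By years in holy orders (higher first): Obi (37 years); then Kapoor (34 years); then Dimitriou (14 years); then Harlow (8 years); then Saleh and Vasquez (both 6 years); then Achebe (5 years).
Saleh and Vasquez both have date of consecration or institution 4 Nov 2011, so the next rule applies.
Among Saleh and Vasquez, alphabetically by surname: Saleh before Vasquez.
Order: Obi, Kapoor, Dimitriou, Harlow, Saleh, Vasquez, Achebe.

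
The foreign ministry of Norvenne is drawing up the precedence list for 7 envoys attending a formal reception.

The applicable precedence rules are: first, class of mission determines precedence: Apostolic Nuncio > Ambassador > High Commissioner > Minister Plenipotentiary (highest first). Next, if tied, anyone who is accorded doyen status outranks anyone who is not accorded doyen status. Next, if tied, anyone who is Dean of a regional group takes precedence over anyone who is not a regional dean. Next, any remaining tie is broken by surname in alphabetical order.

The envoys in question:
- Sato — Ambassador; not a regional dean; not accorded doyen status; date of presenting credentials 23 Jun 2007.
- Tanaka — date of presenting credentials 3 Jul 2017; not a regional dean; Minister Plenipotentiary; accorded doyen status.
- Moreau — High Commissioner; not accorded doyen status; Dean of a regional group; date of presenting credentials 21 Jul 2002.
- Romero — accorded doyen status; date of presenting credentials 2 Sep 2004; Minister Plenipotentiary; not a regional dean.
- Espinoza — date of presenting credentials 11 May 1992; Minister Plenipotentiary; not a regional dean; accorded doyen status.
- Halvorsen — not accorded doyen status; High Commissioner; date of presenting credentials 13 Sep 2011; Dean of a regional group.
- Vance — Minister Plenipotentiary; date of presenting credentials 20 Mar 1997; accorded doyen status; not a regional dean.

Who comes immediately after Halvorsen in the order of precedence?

Moreau

By class of mission: Sato (Ambassador); then Halvorsen and Moreau (High Commissioner); then Espinoza, Romero, Tanaka and Vance (Minister Plenipotentiary).
Halvorsen and Moreau are each not accorded doyen status, so the next rule applies.
Halvorsen and Moreau are each Dean of a regional group, so the next rule applies.
Among Halvorsen and Moreau, alphabetically by surname: Halvorsen before Moreau.
Espinoza, Romero, Tanaka and Vance are each accorded doyen status, so the next rule applies.
Espinoza, Romero, Tanaka and Vance are each not a regional dean, so the next rule applies.
Among Espinoza, Romero, Tanaka and Vance, alphabetically by surname: Espinoza before Romero before Tanaka before Vance.
Order: Sato, Halvorsen, Moreau, Espinoza, Romero, Tanaka, Vance.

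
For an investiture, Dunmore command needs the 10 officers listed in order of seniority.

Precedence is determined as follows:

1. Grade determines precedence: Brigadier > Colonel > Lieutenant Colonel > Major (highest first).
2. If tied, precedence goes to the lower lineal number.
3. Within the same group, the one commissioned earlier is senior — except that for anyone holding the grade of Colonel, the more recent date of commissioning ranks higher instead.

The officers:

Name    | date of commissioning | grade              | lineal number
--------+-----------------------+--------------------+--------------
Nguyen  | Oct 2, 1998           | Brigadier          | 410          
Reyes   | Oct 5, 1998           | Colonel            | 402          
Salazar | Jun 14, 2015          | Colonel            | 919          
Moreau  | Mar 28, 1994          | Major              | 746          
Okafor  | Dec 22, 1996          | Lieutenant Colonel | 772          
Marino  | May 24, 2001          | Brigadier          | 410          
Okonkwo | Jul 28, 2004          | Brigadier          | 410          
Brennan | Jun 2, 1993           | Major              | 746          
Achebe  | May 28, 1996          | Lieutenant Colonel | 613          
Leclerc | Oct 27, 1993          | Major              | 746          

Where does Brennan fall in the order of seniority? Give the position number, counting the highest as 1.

By grade: Nguyen, Marino and Okonkwo (Brigadier); then Reyes and Salazar (Colonel); then Achebe and Okafor (Lieutenant Colonel); then Brennan, Leclerc and Moreau (Major).
Nguyen, Marino and Okonkwo all have lineal number 410, so the next rule applies.
Among Nguyen, Marino and Okonkwo, by date of commissioning (earlier first): Nguyen (Oct 2, 1998) before Marino (May 24, 2001) before Okonkwo (Jul 28, 2004).
Among Reyes and Salazar, by lineal number (lower first): Reyes (402) before Salazar (919).
Among Achebe and Okafor, by lineal number (lower first): Achebe (613) before Okafor (772).
Brennan, Leclerc and Moreau all have lineal number 746, so the next rule applies.
Among Brennan, Leclerc and Moreau, by date of commissioning (earlier first): Brennan (Jun 2, 1993) before Leclerc (Oct 27, 1993) before Moreau (Mar 28, 1994).
Order: Nguyen, Marino, Okonkwo, Reyes, Salazar, Achebe, Okafor, Brennan, Leclerc, Moreau. So position 8.

8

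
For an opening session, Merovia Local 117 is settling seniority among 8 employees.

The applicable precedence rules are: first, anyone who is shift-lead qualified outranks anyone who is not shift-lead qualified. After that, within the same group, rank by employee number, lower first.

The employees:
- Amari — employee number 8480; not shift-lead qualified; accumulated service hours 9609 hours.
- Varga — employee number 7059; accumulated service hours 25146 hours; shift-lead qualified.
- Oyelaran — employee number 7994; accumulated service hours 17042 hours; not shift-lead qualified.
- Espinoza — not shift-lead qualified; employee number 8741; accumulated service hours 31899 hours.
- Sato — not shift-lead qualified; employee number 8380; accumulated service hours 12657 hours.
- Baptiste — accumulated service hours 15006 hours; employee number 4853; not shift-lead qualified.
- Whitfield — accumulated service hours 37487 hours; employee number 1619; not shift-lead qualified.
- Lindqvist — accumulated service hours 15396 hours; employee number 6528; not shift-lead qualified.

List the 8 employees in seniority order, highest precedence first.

Varga, Whitfield, Baptiste, Lindqvist, Oyelaran, Sato, Amari, Espinoza

By the first rule: Varga (shift-lead qualified); then Whitfield, Baptiste, Lindqvist, Oyelaran, Sato, Amari and Espinoza (each not shift-lead qualified).
Among Whitfield, Baptiste, Lindqvist, Oyelaran, Sato, Amari and Espinoza, by employee number (lower first): Whitfield (1619) before Baptiste (4853) before Lindqvist (6528) before Oyelaran (7994) before Sato (8380) before Amari (8480) before Espinoza (8741).
Full order: Varga, Whitfield, Baptiste, Lindqvist, Oyelaran, Sato, Amari, Espinoza.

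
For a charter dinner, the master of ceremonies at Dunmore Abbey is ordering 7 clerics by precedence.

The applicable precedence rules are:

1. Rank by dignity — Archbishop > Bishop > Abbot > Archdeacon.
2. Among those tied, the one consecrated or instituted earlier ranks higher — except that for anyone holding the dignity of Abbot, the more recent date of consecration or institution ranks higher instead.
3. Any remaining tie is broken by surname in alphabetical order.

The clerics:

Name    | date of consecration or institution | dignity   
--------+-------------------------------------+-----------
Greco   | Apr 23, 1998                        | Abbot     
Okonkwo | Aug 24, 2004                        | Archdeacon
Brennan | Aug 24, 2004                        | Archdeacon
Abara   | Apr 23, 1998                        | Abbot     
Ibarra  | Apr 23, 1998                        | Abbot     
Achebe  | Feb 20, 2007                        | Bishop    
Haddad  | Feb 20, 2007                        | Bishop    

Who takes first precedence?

Achebe

By dignity: Achebe and Haddad (Bishop); then Abara, Greco and Ibarra (Abbot); then Brennan and Okonkwo (Archdeacon).
Achebe and Haddad both have date of consecration or institution Feb 20, 2007, so the next rule applies.
Among Achebe and Haddad, alphabetically by surname: Achebe before Haddad.
Abara, Greco and Ibarra all have date of consecration or institution Apr 23, 1998, so the next rule applies.
Among Abara, Greco and Ibarra, alphabetically by surname: Abara before Greco before Ibarra.
Brennan and Okonkwo both have date of consecration or institution Aug 24, 2004, so the next rule applies.
Among Brennan and Okonkwo, alphabetically by surname: Brennan before Okonkwo.
Order: Achebe, Haddad, Abara, Greco, Ibarra, Brennan, Okonkwo.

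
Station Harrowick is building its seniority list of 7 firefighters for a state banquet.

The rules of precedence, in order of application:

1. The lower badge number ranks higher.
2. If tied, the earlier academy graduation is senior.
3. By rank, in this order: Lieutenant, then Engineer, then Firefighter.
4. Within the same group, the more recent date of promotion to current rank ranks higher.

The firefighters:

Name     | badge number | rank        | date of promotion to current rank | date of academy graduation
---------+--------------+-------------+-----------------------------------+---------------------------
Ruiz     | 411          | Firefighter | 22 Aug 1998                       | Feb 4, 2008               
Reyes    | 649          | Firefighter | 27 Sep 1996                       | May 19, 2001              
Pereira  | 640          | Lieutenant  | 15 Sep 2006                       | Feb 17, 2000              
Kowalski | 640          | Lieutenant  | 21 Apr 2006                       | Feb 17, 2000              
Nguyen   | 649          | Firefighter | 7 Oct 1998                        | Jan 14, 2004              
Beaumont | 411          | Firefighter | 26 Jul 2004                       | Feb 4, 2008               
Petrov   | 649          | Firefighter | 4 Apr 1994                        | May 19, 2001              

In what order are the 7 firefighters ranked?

Beaumont, Ruiz, Pereira, Kowalski, Reyes, Petrov, Nguyen

By badge number (lower first): Beaumont and Ruiz (both 411); then Pereira and Kowalski (both 640); then Reyes, Petrov and Nguyen (each 649).
Beaumont and Ruiz both have date of academy graduation Feb 4, 2008, so the next rule applies.
Beaumont and Ruiz are each Firefighter, so the next rule applies.
Among Beaumont and Ruiz, by date of promotion to current rank (later first): Beaumont (26 Jul 2004) before Ruiz (22 Aug 1998).
Pereira and Kowalski both have date of academy graduation Feb 17, 2000, so the next rule applies.
Pereira and Kowalski are each Lieutenant, so the next rule applies.
Among Pereira and Kowalski, by date of promotion to current rank (later first): Pereira (15 Sep 2006) before Kowalski (21 Apr 2006).
Among Reyes, Petrov and Nguyen, by date of academy graduation (earlier first): Reyes and Petrov (May 19, 2001) before Nguyen (Jan 14, 2004).
Reyes and Petrov are each Firefighter, so the next rule applies.
Among Reyes and Petrov, by date of promotion to current rank (later first): Reyes (27 Sep 1996) before Petrov (4 Apr 1994).
Full order: Beaumont, Ruiz, Pereira, Kowalski, Reyes, Petrov, Nguyen.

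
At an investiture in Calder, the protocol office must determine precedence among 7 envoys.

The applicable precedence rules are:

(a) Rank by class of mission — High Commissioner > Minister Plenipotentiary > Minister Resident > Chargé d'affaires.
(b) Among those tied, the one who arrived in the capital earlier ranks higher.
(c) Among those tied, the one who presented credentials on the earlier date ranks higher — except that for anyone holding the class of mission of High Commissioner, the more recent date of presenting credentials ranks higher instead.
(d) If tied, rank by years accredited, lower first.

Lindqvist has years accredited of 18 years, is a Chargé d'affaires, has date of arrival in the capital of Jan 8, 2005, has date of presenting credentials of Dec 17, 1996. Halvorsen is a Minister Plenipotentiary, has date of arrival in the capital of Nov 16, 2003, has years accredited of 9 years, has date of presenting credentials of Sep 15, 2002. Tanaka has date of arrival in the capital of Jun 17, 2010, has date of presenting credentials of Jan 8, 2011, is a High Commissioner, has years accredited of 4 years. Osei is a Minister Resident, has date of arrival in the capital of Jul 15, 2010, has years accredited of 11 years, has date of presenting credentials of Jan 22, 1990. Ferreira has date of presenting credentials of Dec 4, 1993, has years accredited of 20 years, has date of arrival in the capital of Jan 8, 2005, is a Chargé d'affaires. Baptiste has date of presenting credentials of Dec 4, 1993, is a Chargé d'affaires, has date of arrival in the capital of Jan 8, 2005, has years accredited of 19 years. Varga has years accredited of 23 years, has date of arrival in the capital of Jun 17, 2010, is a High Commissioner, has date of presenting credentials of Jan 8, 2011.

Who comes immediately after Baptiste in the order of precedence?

By class of mission: Tanaka and Varga (High Commissioner); then Halvorsen (Minister Plenipotentiary); then Osei (Minister Resident); then Baptiste, Ferreira and Lindqvist (Chargé d'affaires).
Tanaka and Varga both have date of arrival in the capital Jun 17, 2010, so the next rule applies.
Tanaka and Varga both have date of presenting credentials Jan 8, 2011, so the next rule applies.
Among Tanaka and Varga, by years accredited (lower first): Tanaka (4 years) before Varga (23 years).
Baptiste, Ferreira and Lindqvist all have date of arrival in the capital Jan 8, 2005, so the next rule applies.
Among Baptiste, Ferreira and Lindqvist, by date of presenting credentials (earlier first): Baptiste and Ferreira (Dec 4, 1993) before Lindqvist (Dec 17, 1996).
Among Baptiste and Ferreira, by years accredited (lower first): Baptiste (19 years) before Ferreira (20 years).
Order: Tanaka, Varga, Halvorsen, Osei, Baptiste, Ferreira, Lindqvist.

Ferreira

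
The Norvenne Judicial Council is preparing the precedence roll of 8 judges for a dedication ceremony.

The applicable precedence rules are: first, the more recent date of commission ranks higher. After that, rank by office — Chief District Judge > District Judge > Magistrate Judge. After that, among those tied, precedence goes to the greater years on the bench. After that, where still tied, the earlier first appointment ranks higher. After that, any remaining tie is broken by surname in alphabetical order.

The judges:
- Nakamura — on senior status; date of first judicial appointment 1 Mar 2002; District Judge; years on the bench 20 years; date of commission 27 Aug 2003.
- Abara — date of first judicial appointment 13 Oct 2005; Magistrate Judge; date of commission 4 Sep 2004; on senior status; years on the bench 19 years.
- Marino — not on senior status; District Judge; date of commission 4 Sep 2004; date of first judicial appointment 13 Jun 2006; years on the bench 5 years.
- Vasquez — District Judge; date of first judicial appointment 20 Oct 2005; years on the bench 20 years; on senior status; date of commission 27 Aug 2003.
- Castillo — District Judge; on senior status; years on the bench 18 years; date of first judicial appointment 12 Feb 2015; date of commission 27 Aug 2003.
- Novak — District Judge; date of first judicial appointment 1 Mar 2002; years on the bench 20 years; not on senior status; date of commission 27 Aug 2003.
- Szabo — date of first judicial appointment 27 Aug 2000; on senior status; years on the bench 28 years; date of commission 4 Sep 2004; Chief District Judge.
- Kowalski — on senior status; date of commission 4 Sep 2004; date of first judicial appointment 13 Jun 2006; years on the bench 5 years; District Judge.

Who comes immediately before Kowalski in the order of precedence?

Szabo

By date of commission (later first): Szabo, Kowalski, Marino and Abara (each 4 Sep 2004); then Nakamura, Novak, Vasquez and Castillo (each 27 Aug 2003).
Among Szabo, Kowalski, Marino and Abara, by office: Szabo (Chief District Judge) before Kowalski and Marino (District Judge) before Abara (Magistrate Judge).
Kowalski and Marino both have years on the bench 5 years, so the next rule applies.
Kowalski and Marino both have date of first judicial appointment 13 Jun 2006, so the next rule applies.
Among Kowalski and Marino, alphabetically by surname: Kowalski before Marino.
Nakamura, Novak, Vasquez and Castillo are each District Judge, so the next rule applies.
Among Nakamura, Novak, Vasquez and Castillo, by years on the bench (higher first): Nakamura, Novak and Vasquez (20 years) before Castillo (18 years).
Among Nakamura, Novak and Vasquez, by date of first judicial appointment (earlier first): Nakamura and Novak (1 Mar 2002) before Vasquez (20 Oct 2005).
Among Nakamura and Novak, alphabetically by surname: Nakamura before Novak.
Order: Szabo, Kowalski, Marino, Abara, Nakamura, Novak, Vasquez, Castillo.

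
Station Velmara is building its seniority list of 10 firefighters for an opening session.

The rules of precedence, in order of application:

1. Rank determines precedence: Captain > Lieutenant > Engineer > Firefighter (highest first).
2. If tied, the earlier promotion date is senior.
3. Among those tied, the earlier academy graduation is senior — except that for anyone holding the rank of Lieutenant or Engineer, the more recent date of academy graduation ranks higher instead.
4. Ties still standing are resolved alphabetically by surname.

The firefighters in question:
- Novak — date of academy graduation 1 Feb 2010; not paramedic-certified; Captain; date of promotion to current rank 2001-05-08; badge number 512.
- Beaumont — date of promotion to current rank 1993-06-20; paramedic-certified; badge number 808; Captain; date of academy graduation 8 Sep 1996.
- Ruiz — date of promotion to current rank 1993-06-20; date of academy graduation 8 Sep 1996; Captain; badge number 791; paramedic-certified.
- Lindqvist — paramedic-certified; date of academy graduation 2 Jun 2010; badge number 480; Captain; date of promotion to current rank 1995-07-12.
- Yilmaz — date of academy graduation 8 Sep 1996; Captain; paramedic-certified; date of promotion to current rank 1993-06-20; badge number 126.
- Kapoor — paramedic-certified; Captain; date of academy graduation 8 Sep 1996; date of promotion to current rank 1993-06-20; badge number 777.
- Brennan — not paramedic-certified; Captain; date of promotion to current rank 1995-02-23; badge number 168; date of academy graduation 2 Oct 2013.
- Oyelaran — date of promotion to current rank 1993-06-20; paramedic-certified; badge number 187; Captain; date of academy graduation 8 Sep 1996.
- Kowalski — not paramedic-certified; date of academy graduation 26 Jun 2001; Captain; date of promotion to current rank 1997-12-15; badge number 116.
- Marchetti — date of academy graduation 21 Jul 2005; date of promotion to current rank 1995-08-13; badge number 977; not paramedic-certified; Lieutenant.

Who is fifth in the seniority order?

Yilmaz

By rank: Beaumont, Kapoor, Oyelaran, Ruiz, Yilmaz, Brennan, Lindqvist, Kowalski and Novak (Captain); then Marchetti (Lieutenant).
Among Beaumont, Kapoor, Oyelaran, Ruiz, Yilmaz, Brennan, Lindqvist, Kowalski and Novak, by date of promotion to current rank (earlier first): Beaumont, Kapoor, Oyelaran, Ruiz and Yilmaz (1993-06-20) before Brennan (1995-02-23) before Lindqvist (1995-07-12) before Kowalski (1997-12-15) before Novak (2001-05-08).
Beaumont, Kapoor, Oyelaran, Ruiz and Yilmaz all have date of academy graduation 8 Sep 1996, so the next rule applies.
Among Beaumont, Kapoor, Oyelaran, Ruiz and Yilmaz, alphabetically by surname: Beaumont before Kapoor before Oyelaran before Ruiz before Yilmaz.
Order: Beaumont, Kapoor, Oyelaran, Ruiz, Yilmaz, Brennan, Lindqvist, Kowalski, Novak, Marchetti.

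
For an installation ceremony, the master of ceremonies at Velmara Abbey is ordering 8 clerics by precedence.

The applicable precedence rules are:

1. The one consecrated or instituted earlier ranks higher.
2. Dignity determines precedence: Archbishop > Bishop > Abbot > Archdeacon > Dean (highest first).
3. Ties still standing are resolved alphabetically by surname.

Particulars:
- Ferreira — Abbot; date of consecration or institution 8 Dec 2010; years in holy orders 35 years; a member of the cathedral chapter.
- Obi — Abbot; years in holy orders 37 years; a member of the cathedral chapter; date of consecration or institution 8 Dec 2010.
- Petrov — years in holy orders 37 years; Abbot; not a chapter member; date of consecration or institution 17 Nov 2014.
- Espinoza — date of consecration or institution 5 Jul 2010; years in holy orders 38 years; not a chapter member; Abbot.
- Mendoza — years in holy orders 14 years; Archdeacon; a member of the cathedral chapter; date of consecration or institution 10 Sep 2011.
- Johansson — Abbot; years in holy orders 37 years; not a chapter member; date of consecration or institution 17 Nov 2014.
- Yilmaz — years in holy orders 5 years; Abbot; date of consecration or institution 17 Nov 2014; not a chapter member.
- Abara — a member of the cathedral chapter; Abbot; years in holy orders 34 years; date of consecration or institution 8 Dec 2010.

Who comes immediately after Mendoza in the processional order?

Johansson

By date of consecration or institution (earlier first): Espinoza (5 Jul 2010); then Abara, Ferreira and Obi (each 8 Dec 2010); then Mendoza (10 Sep 2011); then Johansson, Petrov and Yilmaz (each 17 Nov 2014).
Abara, Ferreira and Obi are each Abbot, so the next rule applies.
Among Abara, Ferreira and Obi, alphabetically by surname: Abara before Ferreira before Obi.
Johansson, Petrov and Yilmaz are each Abbot, so the next rule applies.
Among Johansson, Petrov and Yilmaz, alphabetically by surname: Johansson before Petrov before Yilmaz.
Order: Espinoza, Abara, Ferreira, Obi, Mendoza, Johansson, Petrov, Yilmaz.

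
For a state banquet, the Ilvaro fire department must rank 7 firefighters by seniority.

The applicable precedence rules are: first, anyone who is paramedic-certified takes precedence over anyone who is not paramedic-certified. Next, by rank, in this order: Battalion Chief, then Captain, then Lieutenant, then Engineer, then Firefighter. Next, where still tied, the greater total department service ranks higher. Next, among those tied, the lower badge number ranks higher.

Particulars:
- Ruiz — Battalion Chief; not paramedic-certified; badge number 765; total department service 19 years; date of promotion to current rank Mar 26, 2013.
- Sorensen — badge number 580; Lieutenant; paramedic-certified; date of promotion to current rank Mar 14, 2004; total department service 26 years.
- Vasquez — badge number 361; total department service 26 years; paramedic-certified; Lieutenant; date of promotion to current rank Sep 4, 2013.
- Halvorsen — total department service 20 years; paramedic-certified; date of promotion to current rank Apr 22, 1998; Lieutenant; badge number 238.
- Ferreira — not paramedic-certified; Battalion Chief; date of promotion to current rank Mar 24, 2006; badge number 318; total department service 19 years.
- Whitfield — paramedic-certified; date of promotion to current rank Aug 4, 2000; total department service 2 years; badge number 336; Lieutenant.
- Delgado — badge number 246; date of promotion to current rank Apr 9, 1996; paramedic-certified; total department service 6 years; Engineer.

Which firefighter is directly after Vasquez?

Sorensen

By the first rule: Vasquez, Sorensen, Halvorsen, Whitfield and Delgado (each paramedic-certified); then Ferreira and Ruiz (both not paramedic-certified).
Among Vasquez, Sorensen, Halvorsen, Whitfield and Delgado, by rank: Vasquez, Sorensen, Halvorsen and Whitfield (Lieutenant) before Delgado (Engineer).
Among Vasquez, Sorensen, Halvorsen and Whitfield, by total department service (higher first): Vasquez and Sorensen (26 years) before Halvorsen (20 years) before Whitfield (2 years).
Among Vasquez and Sorensen, by badge number (lower first): Vasquez (361) before Sorensen (580).
Ferreira and Ruiz are each Battalion Chief, so the next rule applies.
Ferreira and Ruiz both have total department service 19 years, so the next rule applies.
Among Ferreira and Ruiz, by badge number (lower first): Ferreira (318) before Ruiz (765).
Order: Vasquez, Sorensen, Halvorsen, Whitfield, Delgado, Ferreira, Ruiz.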